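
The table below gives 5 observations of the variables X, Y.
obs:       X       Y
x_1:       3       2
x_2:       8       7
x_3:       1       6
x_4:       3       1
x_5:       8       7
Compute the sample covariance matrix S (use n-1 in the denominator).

Step 1 — column means:
  mean(X) = (3 + 8 + 1 + 3 + 8) / 5 = 23/5 = 4.6
  mean(Y) = (2 + 7 + 6 + 1 + 7) / 5 = 23/5 = 4.6

Step 2 — sample covariance S[i,j] = (1/(n-1)) · Σ_k (x_{k,i} - mean_i) · (x_{k,j} - mean_j), with n-1 = 4.
  S[X,X] = ((-1.6)·(-1.6) + (3.4)·(3.4) + (-3.6)·(-3.6) + (-1.6)·(-1.6) + (3.4)·(3.4)) / 4 = 41.2/4 = 10.3
  S[X,Y] = ((-1.6)·(-2.6) + (3.4)·(2.4) + (-3.6)·(1.4) + (-1.6)·(-3.6) + (3.4)·(2.4)) / 4 = 21.2/4 = 5.3
  S[Y,Y] = ((-2.6)·(-2.6) + (2.4)·(2.4) + (1.4)·(1.4) + (-3.6)·(-3.6) + (2.4)·(2.4)) / 4 = 33.2/4 = 8.3

S is symmetric (S[j,i] = S[i,j]). Assembling:

S = [[10.3, 5.3],
 [5.3, 8.3]]


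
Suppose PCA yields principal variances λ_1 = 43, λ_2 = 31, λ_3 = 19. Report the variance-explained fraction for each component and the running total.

Step 1 — total variance = trace(Sigma) = Σ λ_i = 43 + 31 + 19 = 93.

Step 2 — fraction explained by component i = λ_i / Σ λ:
  PC1: 43/93 = 0.4624
  PC2: 31/93 = 0.3333
  PC3: 19/93 = 0.2043

Step 3 — cumulative fraction after k components = (λ_1 + ... + λ_k) / Σ λ:
  k = 1: 43/93 = 0.4624
  k = 2: (43 + 31)/93 = 74/93 = 0.7957
  k = 3: (43 + 31 + 19)/93 = 93/93 = 1

Summary (fraction, with percent):

explained: PC1 0.4624 (46.24%), PC2 0.3333 (33.33%), PC3 0.2043 (20.43%);  cumulative: 0.4624, 0.7957, 1


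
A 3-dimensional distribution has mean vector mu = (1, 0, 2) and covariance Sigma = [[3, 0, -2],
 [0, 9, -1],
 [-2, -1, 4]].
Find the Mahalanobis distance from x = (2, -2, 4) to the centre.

Step 1 — centre the observation: (x - mu) = (1, -2, 2).

Step 2 — invert Sigma (cofactor / det for 3×3, or solve directly):
  Sigma^{-1} = [[0.5072, 0.029, 0.2609],
 [0.029, 0.1159, 0.0435],
 [0.2609, 0.0435, 0.3913]].

Step 3 — form the quadratic (x - mu)^T · Sigma^{-1} · (x - mu):
  Sigma^{-1} · (x - mu) = (0.971, -0.1159, 0.9565).
  (x - mu)^T · [Sigma^{-1} · (x - mu)] = (1)·(0.971) + (-2)·(-0.1159) + (2)·(0.9565) = 3.1159.

Step 4 — take square root: d = √(3.1159) ≈ 1.7652.

d(x, mu) = √(3.1159) ≈ 1.7652


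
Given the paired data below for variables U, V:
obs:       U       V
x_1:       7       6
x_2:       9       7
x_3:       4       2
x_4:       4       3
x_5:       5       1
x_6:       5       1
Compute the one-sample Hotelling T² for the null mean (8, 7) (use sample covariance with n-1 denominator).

Step 1 — sample mean vector:
  mean(U) = (7 + 9 + 4 + 4 + 5 + 5) / 6 = 34/6 = 5.6667
  mean(V) = (6 + 7 + 2 + 3 + 1 + 1) / 6 = 20/6 = 3.3333
  x̄ = (5.6667, 3.3333),  deviation x̄ - mu_0 = (5.6667, 3.3333) - (8, 7) = (-2.3333, -3.6667).

Step 2 — sample covariance matrix, S[i,j] = (1/(n-1)) · Σ_k (x_{k,i} - mean_i) · (x_{k,j} - mean_j), divisor n-1 = 5:
  S[U,U] = ((1.3333)·(1.3333) + (3.3333)·(3.3333) + (-1.6667)·(-1.6667) + (-1.6667)·(-1.6667) + (-0.6667)·(-0.6667) + (-0.6667)·(-0.6667)) / 5 = 19.3333/5 = 3.8667
  S[U,V] = ((1.3333)·(2.6667) + (3.3333)·(3.6667) + (-1.6667)·(-1.3333) + (-1.6667)·(-0.3333) + (-0.6667)·(-2.3333) + (-0.6667)·(-2.3333)) / 5 = 21.6667/5 = 4.3333
  S[V,V] = ((2.6667)·(2.6667) + (3.6667)·(3.6667) + (-1.3333)·(-1.3333) + (-0.3333)·(-0.3333) + (-2.3333)·(-2.3333) + (-2.3333)·(-2.3333)) / 5 = 33.3333/5 = 6.6667
  S = [[3.8667, 4.3333],
 [4.3333, 6.6667]].

Step 3 — invert S. det(S) = 3.8667·6.6667 - (4.3333)² = 7.
  S^{-1} = (1/det) · [[d, -b], [-b, a]] = [[0.9524, -0.619],
 [-0.619, 0.5524]].

Step 4 — quadratic form (x̄ - mu_0)^T · S^{-1} · (x̄ - mu_0):
  S^{-1} · (x̄ - mu_0) = (0.0476, -0.581),
  (x̄ - mu_0)^T · [...] = (-2.3333)·(0.0476) + (-3.6667)·(-0.581) = 2.019.

Step 5 — scale by n: T² = 6 · 2.019 = 12.1143.

T² ≈ 12.1143


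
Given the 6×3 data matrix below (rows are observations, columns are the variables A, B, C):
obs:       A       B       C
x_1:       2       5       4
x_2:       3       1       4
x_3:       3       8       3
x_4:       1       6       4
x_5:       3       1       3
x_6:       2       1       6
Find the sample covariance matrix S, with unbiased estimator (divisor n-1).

Step 1 — column means:
  mean(A) = (2 + 3 + 3 + 1 + 3 + 2) / 6 = 14/6 = 2.3333
  mean(B) = (5 + 1 + 8 + 6 + 1 + 1) / 6 = 22/6 = 3.6667
  mean(C) = (4 + 4 + 3 + 4 + 3 + 6) / 6 = 24/6 = 4

Step 2 — sample covariance S[i,j] = (1/(n-1)) · Σ_k (x_{k,i} - mean_i) · (x_{k,j} - mean_j), with n-1 = 5.
  S[A,A] = ((-0.3333)·(-0.3333) + (0.6667)·(0.6667) + (0.6667)·(0.6667) + (-1.3333)·(-1.3333) + (0.6667)·(0.6667) + (-0.3333)·(-0.3333)) / 5 = 3.3333/5 = 0.6667
  S[A,B] = ((-0.3333)·(1.3333) + (0.6667)·(-2.6667) + (0.6667)·(4.3333) + (-1.3333)·(2.3333) + (0.6667)·(-2.6667) + (-0.3333)·(-2.6667)) / 5 = -3.3333/5 = -0.6667
  S[A,C] = ((-0.3333)·(0) + (0.6667)·(0) + (0.6667)·(-1) + (-1.3333)·(0) + (0.6667)·(-1) + (-0.3333)·(2)) / 5 = -2/5 = -0.4
  S[B,B] = ((1.3333)·(1.3333) + (-2.6667)·(-2.6667) + (4.3333)·(4.3333) + (2.3333)·(2.3333) + (-2.6667)·(-2.6667) + (-2.6667)·(-2.6667)) / 5 = 47.3333/5 = 9.4667
  S[B,C] = ((1.3333)·(0) + (-2.6667)·(0) + (4.3333)·(-1) + (2.3333)·(0) + (-2.6667)·(-1) + (-2.6667)·(2)) / 5 = -7/5 = -1.4
  S[C,C] = ((0)·(0) + (0)·(0) + (-1)·(-1) + (0)·(0) + (-1)·(-1) + (2)·(2)) / 5 = 6/5 = 1.2

S is symmetric (S[j,i] = S[i,j]). Assembling:

S = [[0.6667, -0.6667, -0.4],
 [-0.6667, 9.4667, -1.4],
 [-0.4, -1.4, 1.2]]


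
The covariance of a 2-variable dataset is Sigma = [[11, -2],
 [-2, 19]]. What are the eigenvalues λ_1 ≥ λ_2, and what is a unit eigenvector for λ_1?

Step 1 — characteristic polynomial of 2×2 Sigma:
  det(Sigma - λI) = λ² - trace · λ + det = 0.
  trace = 11 + 19 = 30, det = 11·19 - (-2)² = 205.
Step 2 — discriminant:
  Δ = trace² - 4·det = 900 - 820 = 80.
Step 3 — eigenvalues:
  λ = (trace ± √Δ)/2 = (30 ± 8.9443)/2,
  λ_1 = 19.4721,  λ_2 = 10.5279.

Step 4 — unit eigenvector for λ_1: solve (Sigma - λ_1 I)v = 0. First row:
  (11 - 19.4721)·v_x + (-2)·v_y = 0, i.e. (-8.4721)·v_x + (-2)·v_y = 0,
  so v ∝ (b, λ_1 - a) = (-2, 8.4721); multiply by -1 so the first entry is positive: u = (2, -8.4721).
  ||u|| = √((2)² + (-8.4721)²) = √(75.7771) ≈ 8.705,
  v_1 = u/||u|| ≈ (0.2298, -0.9732) (||v_1|| = 1).

λ_1 = 19.4721,  λ_2 = 10.5279;  v_1 ≈ (0.2298, -0.9732)


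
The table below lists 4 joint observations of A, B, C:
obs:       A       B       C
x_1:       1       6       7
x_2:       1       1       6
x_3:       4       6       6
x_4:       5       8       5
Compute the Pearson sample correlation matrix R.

Step 1 — column means:
  mean(A) = (1 + 1 + 4 + 5) / 4 = 11/4 = 2.75
  mean(B) = (6 + 1 + 6 + 8) / 4 = 21/4 = 5.25
  mean(C) = (7 + 6 + 6 + 5) / 4 = 24/4 = 6

Step 2 — sample variances and covariances s[i,j] = (1/(n-1)) · Σ_k (x_{k,i} - mean_i) · (x_{k,j} - mean_j), with n-1 = 3:
  s[A,A] = ((-1.75)·(-1.75) + (-1.75)·(-1.75) + (1.25)·(1.25) + (2.25)·(2.25)) / 3 = 12.75/3 = 4.25
  s[A,B] = ((-1.75)·(0.75) + (-1.75)·(-4.25) + (1.25)·(0.75) + (2.25)·(2.75)) / 3 = 13.25/3 = 4.4167
  s[A,C] = ((-1.75)·(1) + (-1.75)·(0) + (1.25)·(0) + (2.25)·(-1)) / 3 = -4/3 = -1.3333
  s[B,B] = ((0.75)·(0.75) + (-4.25)·(-4.25) + (0.75)·(0.75) + (2.75)·(2.75)) / 3 = 26.75/3 = 8.9167
  s[B,C] = ((0.75)·(1) + (-4.25)·(0) + (0.75)·(0) + (2.75)·(-1)) / 3 = -2/3 = -0.6667
  s[C,C] = ((1)·(1) + (0)·(0) + (0)·(0) + (-1)·(-1)) / 3 = 2/3 = 0.6667
  Sample standard deviations s_i = √(s[i,i]):
  s(A) = √(4.25) = 2.0616
  s(B) = √(8.9167) = 2.9861
  s(C) = √(0.6667) = 0.8165

Step 3 — r_{ij} = s_{ij} / (s_i · s_j):
  r[A,A] = 1 (diagonal).
  r[A,B] = 4.4167 / (2.0616 · 2.9861) = 4.4167 / 6.156 = 0.7175
  r[A,C] = -1.3333 / (2.0616 · 0.8165) = -1.3333 / 1.6833 = -0.7921
  r[B,B] = 1 (diagonal).
  r[B,C] = -0.6667 / (2.9861 · 0.8165) = -0.6667 / 2.4381 = -0.2734
  r[C,C] = 1 (diagonal).

R is symmetric with unit diagonal. Assembling:

R = [[1, 0.7175, -0.7921],
 [0.7175, 1, -0.2734],
 [-0.7921, -0.2734, 1]]


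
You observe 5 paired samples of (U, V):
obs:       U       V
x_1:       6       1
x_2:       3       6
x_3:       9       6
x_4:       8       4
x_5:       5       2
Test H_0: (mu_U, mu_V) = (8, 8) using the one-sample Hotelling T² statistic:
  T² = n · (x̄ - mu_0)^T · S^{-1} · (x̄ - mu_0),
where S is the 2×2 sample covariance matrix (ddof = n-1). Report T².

Step 1 — sample mean vector:
  mean(U) = (6 + 3 + 9 + 8 + 5) / 5 = 31/5 = 6.2
  mean(V) = (1 + 6 + 6 + 4 + 2) / 5 = 19/5 = 3.8
  x̄ = (6.2, 3.8),  deviation x̄ - mu_0 = (6.2, 3.8) - (8, 8) = (-1.8, -4.2).

Step 2 — sample covariance matrix, S[i,j] = (1/(n-1)) · Σ_k (x_{k,i} - mean_i) · (x_{k,j} - mean_j), divisor n-1 = 4:
  S[U,U] = ((-0.2)·(-0.2) + (-3.2)·(-3.2) + (2.8)·(2.8) + (1.8)·(1.8) + (-1.2)·(-1.2)) / 4 = 22.8/4 = 5.7
  S[U,V] = ((-0.2)·(-2.8) + (-3.2)·(2.2) + (2.8)·(2.2) + (1.8)·(0.2) + (-1.2)·(-1.8)) / 4 = 2.2/4 = 0.55
  S[V,V] = ((-2.8)·(-2.8) + (2.2)·(2.2) + (2.2)·(2.2) + (0.2)·(0.2) + (-1.8)·(-1.8)) / 4 = 20.8/4 = 5.2
  S = [[5.7, 0.55],
 [0.55, 5.2]].

Step 3 — invert S. det(S) = 5.7·5.2 - (0.55)² = 29.3375.
  S^{-1} = (1/det) · [[d, -b], [-b, a]] = [[0.1772, -0.0187],
 [-0.0187, 0.1943]].

Step 4 — quadratic form (x̄ - mu_0)^T · S^{-1} · (x̄ - mu_0):
  S^{-1} · (x̄ - mu_0) = (-0.2403, -0.7823),
  (x̄ - mu_0)^T · [...] = (-1.8)·(-0.2403) + (-4.2)·(-0.7823) = 3.7181.

Step 5 — scale by n: T² = 5 · 3.7181 = 18.5905.

T² ≈ 18.5905


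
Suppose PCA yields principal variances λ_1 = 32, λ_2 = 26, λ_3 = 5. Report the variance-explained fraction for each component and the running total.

Step 1 — total variance = trace(Sigma) = Σ λ_i = 32 + 26 + 5 = 63.

Step 2 — fraction explained by component i = λ_i / Σ λ:
  PC1: 32/63 = 0.5079
  PC2: 26/63 = 0.4127
  PC3: 5/63 = 0.0794

Step 3 — cumulative fraction after k components = (λ_1 + ... + λ_k) / Σ λ:
  k = 1: 32/63 = 0.5079
  k = 2: (32 + 26)/63 = 58/63 = 0.9206
  k = 3: (32 + 26 + 5)/63 = 63/63 = 1

Summary (fraction, with percent):

explained: PC1 0.5079 (50.79%), PC2 0.4127 (41.27%), PC3 0.0794 (7.94%);  cumulative: 0.5079, 0.9206, 1


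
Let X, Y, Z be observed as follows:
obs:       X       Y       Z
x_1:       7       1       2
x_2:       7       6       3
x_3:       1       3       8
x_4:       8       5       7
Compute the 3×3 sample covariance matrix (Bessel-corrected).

Step 1 — column means:
  mean(X) = (7 + 7 + 1 + 8) / 4 = 23/4 = 5.75
  mean(Y) = (1 + 6 + 3 + 5) / 4 = 15/4 = 3.75
  mean(Z) = (2 + 3 + 8 + 7) / 4 = 20/4 = 5

Step 2 — sample covariance S[i,j] = (1/(n-1)) · Σ_k (x_{k,i} - mean_i) · (x_{k,j} - mean_j), with n-1 = 3.
  S[X,X] = ((1.25)·(1.25) + (1.25)·(1.25) + (-4.75)·(-4.75) + (2.25)·(2.25)) / 3 = 30.75/3 = 10.25
  S[X,Y] = ((1.25)·(-2.75) + (1.25)·(2.25) + (-4.75)·(-0.75) + (2.25)·(1.25)) / 3 = 5.75/3 = 1.9167
  S[X,Z] = ((1.25)·(-3) + (1.25)·(-2) + (-4.75)·(3) + (2.25)·(2)) / 3 = -16/3 = -5.3333
  S[Y,Y] = ((-2.75)·(-2.75) + (2.25)·(2.25) + (-0.75)·(-0.75) + (1.25)·(1.25)) / 3 = 14.75/3 = 4.9167
  S[Y,Z] = ((-2.75)·(-3) + (2.25)·(-2) + (-0.75)·(3) + (1.25)·(2)) / 3 = 4/3 = 1.3333
  S[Z,Z] = ((-3)·(-3) + (-2)·(-2) + (3)·(3) + (2)·(2)) / 3 = 26/3 = 8.6667

S is symmetric (S[j,i] = S[i,j]). Assembling:

S = [[10.25, 1.9167, -5.3333],
 [1.9167, 4.9167, 1.3333],
 [-5.3333, 1.3333, 8.6667]]


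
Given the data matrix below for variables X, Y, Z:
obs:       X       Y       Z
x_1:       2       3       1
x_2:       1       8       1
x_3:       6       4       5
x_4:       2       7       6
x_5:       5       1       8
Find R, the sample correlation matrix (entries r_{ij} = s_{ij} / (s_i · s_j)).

Step 1 — column means:
  mean(X) = (2 + 1 + 6 + 2 + 5) / 5 = 16/5 = 3.2
  mean(Y) = (3 + 8 + 4 + 7 + 1) / 5 = 23/5 = 4.6
  mean(Z) = (1 + 1 + 5 + 6 + 8) / 5 = 21/5 = 4.2

Step 2 — sample variances and covariances s[i,j] = (1/(n-1)) · Σ_k (x_{k,i} - mean_i) · (x_{k,j} - mean_j), with n-1 = 4:
  s[X,X] = ((-1.2)·(-1.2) + (-2.2)·(-2.2) + (2.8)·(2.8) + (-1.2)·(-1.2) + (1.8)·(1.8)) / 4 = 18.8/4 = 4.7
  s[X,Y] = ((-1.2)·(-1.6) + (-2.2)·(3.4) + (2.8)·(-0.6) + (-1.2)·(2.4) + (1.8)·(-3.6)) / 4 = -16.6/4 = -4.15
  s[X,Z] = ((-1.2)·(-3.2) + (-2.2)·(-3.2) + (2.8)·(0.8) + (-1.2)·(1.8) + (1.8)·(3.8)) / 4 = 17.8/4 = 4.45
  s[Y,Y] = ((-1.6)·(-1.6) + (3.4)·(3.4) + (-0.6)·(-0.6) + (2.4)·(2.4) + (-3.6)·(-3.6)) / 4 = 33.2/4 = 8.3
  s[Y,Z] = ((-1.6)·(-3.2) + (3.4)·(-3.2) + (-0.6)·(0.8) + (2.4)·(1.8) + (-3.6)·(3.8)) / 4 = -15.6/4 = -3.9
  s[Z,Z] = ((-3.2)·(-3.2) + (-3.2)·(-3.2) + (0.8)·(0.8) + (1.8)·(1.8) + (3.8)·(3.8)) / 4 = 38.8/4 = 9.7
  Sample standard deviations s_i = √(s[i,i]):
  s(X) = √(4.7) = 2.1679
  s(Y) = √(8.3) = 2.881
  s(Z) = √(9.7) = 3.1145

Step 3 — r_{ij} = s_{ij} / (s_i · s_j):
  r[X,X] = 1 (diagonal).
  r[X,Y] = -4.15 / (2.1679 · 2.881) = -4.15 / 6.2458 = -0.6644
  r[X,Z] = 4.45 / (2.1679 · 3.1145) = 4.45 / 6.752 = 0.6591
  r[Y,Y] = 1 (diagonal).
  r[Y,Z] = -3.9 / (2.881 · 3.1145) = -3.9 / 8.9727 = -0.4347
  r[Z,Z] = 1 (diagonal).

R is symmetric with unit diagonal. Assembling:

R = [[1, -0.6644, 0.6591],
 [-0.6644, 1, -0.4347],
 [0.6591, -0.4347, 1]]


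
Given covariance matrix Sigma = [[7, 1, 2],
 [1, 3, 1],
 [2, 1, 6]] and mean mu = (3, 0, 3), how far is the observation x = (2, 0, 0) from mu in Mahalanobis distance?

Step 1 — centre the observation: (x - mu) = (-1, 0, -3).

Step 2 — invert Sigma (cofactor / det for 3×3, or solve directly):
  Sigma^{-1} = [[0.1619, -0.0381, -0.0476],
 [-0.0381, 0.3619, -0.0476],
 [-0.0476, -0.0476, 0.1905]].

Step 3 — form the quadratic (x - mu)^T · Sigma^{-1} · (x - mu):
  Sigma^{-1} · (x - mu) = (-0.019, 0.181, -0.5238).
  (x - mu)^T · [Sigma^{-1} · (x - mu)] = (-1)·(-0.019) + (0)·(0.181) + (-3)·(-0.5238) = 1.5905.

Step 4 — take square root: d = √(1.5905) ≈ 1.2611.

d(x, mu) = √(1.5905) ≈ 1.2611


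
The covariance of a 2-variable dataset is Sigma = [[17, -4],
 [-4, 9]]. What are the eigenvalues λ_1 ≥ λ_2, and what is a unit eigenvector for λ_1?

Step 1 — characteristic polynomial of 2×2 Sigma:
  det(Sigma - λI) = λ² - trace · λ + det = 0.
  trace = 17 + 9 = 26, det = 17·9 - (-4)² = 137.
Step 2 — discriminant:
  Δ = trace² - 4·det = 676 - 548 = 128.
Step 3 — eigenvalues:
  λ = (trace ± √Δ)/2 = (26 ± 11.3137)/2,
  λ_1 = 18.6569,  λ_2 = 7.3431.

Step 4 — unit eigenvector for λ_1: solve (Sigma - λ_1 I)v = 0. First row:
  (17 - 18.6569)·v_x + (-4)·v_y = 0, i.e. (-1.6569)·v_x + (-4)·v_y = 0,
  so v ∝ (b, λ_1 - a) = (-4, 1.6569); multiply by -1 so the first entry is positive: u = (4, -1.6569).
  ||u|| = √((4)² + (-1.6569)²) = √(18.7452) ≈ 4.3296,
  v_1 = u/||u|| ≈ (0.9239, -0.3827) (||v_1|| = 1).

λ_1 = 18.6569,  λ_2 = 7.3431;  v_1 ≈ (0.9239, -0.3827)


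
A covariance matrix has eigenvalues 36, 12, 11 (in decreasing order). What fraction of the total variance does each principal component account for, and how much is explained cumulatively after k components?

Step 1 — total variance = trace(Sigma) = Σ λ_i = 36 + 12 + 11 = 59.

Step 2 — fraction explained by component i = λ_i / Σ λ:
  PC1: 36/59 = 0.6102
  PC2: 12/59 = 0.2034
  PC3: 11/59 = 0.1864

Step 3 — cumulative fraction after k components = (λ_1 + ... + λ_k) / Σ λ:
  k = 1: 36/59 = 0.6102
  k = 2: (36 + 12)/59 = 48/59 = 0.8136
  k = 3: (36 + 12 + 11)/59 = 59/59 = 1

Summary (fraction, with percent):

explained: PC1 0.6102 (61.02%), PC2 0.2034 (20.34%), PC3 0.1864 (18.64%);  cumulative: 0.6102, 0.8136, 1


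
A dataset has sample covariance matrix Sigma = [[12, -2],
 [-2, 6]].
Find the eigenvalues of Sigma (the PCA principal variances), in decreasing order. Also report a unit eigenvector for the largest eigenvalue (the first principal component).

Step 1 — characteristic polynomial of 2×2 Sigma:
  det(Sigma - λI) = λ² - trace · λ + det = 0.
  trace = 12 + 6 = 18, det = 12·6 - (-2)² = 68.
Step 2 — discriminant:
  Δ = trace² - 4·det = 324 - 272 = 52.
Step 3 — eigenvalues:
  λ = (trace ± √Δ)/2 = (18 ± 7.2111)/2,
  λ_1 = 12.6056,  λ_2 = 5.3944.

Step 4 — unit eigenvector for λ_1: solve (Sigma - λ_1 I)v = 0. First row:
  (12 - 12.6056)·v_x + (-2)·v_y = 0, i.e. (-0.6056)·v_x + (-2)·v_y = 0,
  so v ∝ (b, λ_1 - a) = (-2, 0.6056); multiply by -1 so the first entry is positive: u = (2, -0.6056).
  ||u|| = √((2)² + (-0.6056)²) = √(4.3667) ≈ 2.0897,
  v_1 = u/||u|| ≈ (0.9571, -0.2898) (||v_1|| = 1).

λ_1 = 12.6056,  λ_2 = 5.3944;  v_1 ≈ (0.9571, -0.2898)


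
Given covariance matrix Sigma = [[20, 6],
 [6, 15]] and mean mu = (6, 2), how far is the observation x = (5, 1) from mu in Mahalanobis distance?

Step 1 — centre the observation: (x - mu) = (-1, -1).

Step 2 — invert Sigma. det(Sigma) = 20·15 - (6)² = 264.
  Sigma^{-1} = (1/det) · [[d, -b], [-b, a]] = [[0.0568, -0.0227],
 [-0.0227, 0.0758]].

Step 3 — form the quadratic (x - mu)^T · Sigma^{-1} · (x - mu):
  Sigma^{-1} · (x - mu) = (-0.0341, -0.053).
  (x - mu)^T · [Sigma^{-1} · (x - mu)] = (-1)·(-0.0341) + (-1)·(-0.053) = 0.0871.

Step 4 — take square root: d = √(0.0871) ≈ 0.2952.

d(x, mu) = √(0.0871) ≈ 0.2952


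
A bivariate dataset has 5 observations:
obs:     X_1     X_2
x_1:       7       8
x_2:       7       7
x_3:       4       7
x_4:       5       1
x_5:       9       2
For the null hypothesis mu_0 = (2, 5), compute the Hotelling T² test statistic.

Step 1 — sample mean vector:
  mean(X_1) = (7 + 7 + 4 + 5 + 9) / 5 = 32/5 = 6.4
  mean(X_2) = (8 + 7 + 7 + 1 + 2) / 5 = 25/5 = 5
  x̄ = (6.4, 5),  deviation x̄ - mu_0 = (6.4, 5) - (2, 5) = (4.4, 0).

Step 2 — sample covariance matrix, S[i,j] = (1/(n-1)) · Σ_k (x_{k,i} - mean_i) · (x_{k,j} - mean_j), divisor n-1 = 4:
  S[X_1,X_1] = ((0.6)·(0.6) + (0.6)·(0.6) + (-2.4)·(-2.4) + (-1.4)·(-1.4) + (2.6)·(2.6)) / 4 = 15.2/4 = 3.8
  S[X_1,X_2] = ((0.6)·(3) + (0.6)·(2) + (-2.4)·(2) + (-1.4)·(-4) + (2.6)·(-3)) / 4 = -4/4 = -1
  S[X_2,X_2] = ((3)·(3) + (2)·(2) + (2)·(2) + (-4)·(-4) + (-3)·(-3)) / 4 = 42/4 = 10.5
  S = [[3.8, -1],
 [-1, 10.5]].

Step 3 — invert S. det(S) = 3.8·10.5 - (-1)² = 38.9.
  S^{-1} = (1/det) · [[d, -b], [-b, a]] = [[0.2699, 0.0257],
 [0.0257, 0.0977]].

Step 4 — quadratic form (x̄ - mu_0)^T · S^{-1} · (x̄ - mu_0):
  S^{-1} · (x̄ - mu_0) = (1.1877, 0.1131),
  (x̄ - mu_0)^T · [...] = (4.4)·(1.1877) + (0)·(0.1131) = 5.2257.

Step 5 — scale by n: T² = 5 · 5.2257 = 26.1285.

T² ≈ 26.1285


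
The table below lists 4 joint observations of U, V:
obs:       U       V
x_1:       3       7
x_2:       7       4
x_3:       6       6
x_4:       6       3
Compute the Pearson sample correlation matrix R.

Step 1 — column means:
  mean(U) = (3 + 7 + 6 + 6) / 4 = 22/4 = 5.5
  mean(V) = (7 + 4 + 6 + 3) / 4 = 20/4 = 5

Step 2 — sample variances and covariances s[i,j] = (1/(n-1)) · Σ_k (x_{k,i} - mean_i) · (x_{k,j} - mean_j), with n-1 = 3:
  s[U,U] = ((-2.5)·(-2.5) + (1.5)·(1.5) + (0.5)·(0.5) + (0.5)·(0.5)) / 3 = 9/3 = 3
  s[U,V] = ((-2.5)·(2) + (1.5)·(-1) + (0.5)·(1) + (0.5)·(-2)) / 3 = -7/3 = -2.3333
  s[V,V] = ((2)·(2) + (-1)·(-1) + (1)·(1) + (-2)·(-2)) / 3 = 10/3 = 3.3333
  Sample standard deviations s_i = √(s[i,i]):
  s(U) = √(3) = 1.7321
  s(V) = √(3.3333) = 1.8257

Step 3 — r_{ij} = s_{ij} / (s_i · s_j):
  r[U,U] = 1 (diagonal).
  r[U,V] = -2.3333 / (1.7321 · 1.8257) = -2.3333 / 3.1623 = -0.7379
  r[V,V] = 1 (diagonal).

R is symmetric with unit diagonal. Assembling:

R = [[1, -0.7379],
 [-0.7379, 1]]


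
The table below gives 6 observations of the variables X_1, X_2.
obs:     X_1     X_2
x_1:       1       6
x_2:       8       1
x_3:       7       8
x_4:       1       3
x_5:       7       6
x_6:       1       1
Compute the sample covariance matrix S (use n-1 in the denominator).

Step 1 — column means:
  mean(X_1) = (1 + 8 + 7 + 1 + 7 + 1) / 6 = 25/6 = 4.1667
  mean(X_2) = (6 + 1 + 8 + 3 + 6 + 1) / 6 = 25/6 = 4.1667

Step 2 — sample covariance S[i,j] = (1/(n-1)) · Σ_k (x_{k,i} - mean_i) · (x_{k,j} - mean_j), with n-1 = 5.
  S[X_1,X_1] = ((-3.1667)·(-3.1667) + (3.8333)·(3.8333) + (2.8333)·(2.8333) + (-3.1667)·(-3.1667) + (2.8333)·(2.8333) + (-3.1667)·(-3.1667)) / 5 = 60.8333/5 = 12.1667
  S[X_1,X_2] = ((-3.1667)·(1.8333) + (3.8333)·(-3.1667) + (2.8333)·(3.8333) + (-3.1667)·(-1.1667) + (2.8333)·(1.8333) + (-3.1667)·(-3.1667)) / 5 = 11.8333/5 = 2.3667
  S[X_2,X_2] = ((1.8333)·(1.8333) + (-3.1667)·(-3.1667) + (3.8333)·(3.8333) + (-1.1667)·(-1.1667) + (1.8333)·(1.8333) + (-3.1667)·(-3.1667)) / 5 = 42.8333/5 = 8.5667

S is symmetric (S[j,i] = S[i,j]). Assembling:

S = [[12.1667, 2.3667],
 [2.3667, 8.5667]]


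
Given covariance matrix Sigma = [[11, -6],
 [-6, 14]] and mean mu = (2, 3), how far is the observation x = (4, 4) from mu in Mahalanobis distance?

Step 1 — centre the observation: (x - mu) = (2, 1).

Step 2 — invert Sigma. det(Sigma) = 11·14 - (-6)² = 118.
  Sigma^{-1} = (1/det) · [[d, -b], [-b, a]] = [[0.1186, 0.0508],
 [0.0508, 0.0932]].

Step 3 — form the quadratic (x - mu)^T · Sigma^{-1} · (x - mu):
  Sigma^{-1} · (x - mu) = (0.2881, 0.1949).
  (x - mu)^T · [Sigma^{-1} · (x - mu)] = (2)·(0.2881) + (1)·(0.1949) = 0.7712.

Step 4 — take square root: d = √(0.7712) ≈ 0.8782.

d(x, mu) = √(0.7712) ≈ 0.8782


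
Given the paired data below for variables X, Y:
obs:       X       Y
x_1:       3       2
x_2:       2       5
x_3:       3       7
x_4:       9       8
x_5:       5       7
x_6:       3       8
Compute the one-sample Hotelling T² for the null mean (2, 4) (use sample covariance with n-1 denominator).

Step 1 — sample mean vector:
  mean(X) = (3 + 2 + 3 + 9 + 5 + 3) / 6 = 25/6 = 4.1667
  mean(Y) = (2 + 5 + 7 + 8 + 7 + 8) / 6 = 37/6 = 6.1667
  x̄ = (4.1667, 6.1667),  deviation x̄ - mu_0 = (4.1667, 6.1667) - (2, 4) = (2.1667, 2.1667).

Step 2 — sample covariance matrix, S[i,j] = (1/(n-1)) · Σ_k (x_{k,i} - mean_i) · (x_{k,j} - mean_j), divisor n-1 = 5:
  S[X,X] = ((-1.1667)·(-1.1667) + (-2.1667)·(-2.1667) + (-1.1667)·(-1.1667) + (4.8333)·(4.8333) + (0.8333)·(0.8333) + (-1.1667)·(-1.1667)) / 5 = 32.8333/5 = 6.5667
  S[X,Y] = ((-1.1667)·(-4.1667) + (-2.1667)·(-1.1667) + (-1.1667)·(0.8333) + (4.8333)·(1.8333) + (0.8333)·(0.8333) + (-1.1667)·(1.8333)) / 5 = 13.8333/5 = 2.7667
  S[Y,Y] = ((-4.1667)·(-4.1667) + (-1.1667)·(-1.1667) + (0.8333)·(0.8333) + (1.8333)·(1.8333) + (0.8333)·(0.8333) + (1.8333)·(1.8333)) / 5 = 26.8333/5 = 5.3667
  S = [[6.5667, 2.7667],
 [2.7667, 5.3667]].

Step 3 — invert S. det(S) = 6.5667·5.3667 - (2.7667)² = 27.5867.
  S^{-1} = (1/det) · [[d, -b], [-b, a]] = [[0.1945, -0.1003],
 [-0.1003, 0.238]].

Step 4 — quadratic form (x̄ - mu_0)^T · S^{-1} · (x̄ - mu_0):
  S^{-1} · (x̄ - mu_0) = (0.2042, 0.2985),
  (x̄ - mu_0)^T · [...] = (2.1667)·(0.2042) + (2.1667)·(0.2985) = 1.0891.

Step 5 — scale by n: T² = 6 · 1.0891 = 6.5346.

T² ≈ 6.5346


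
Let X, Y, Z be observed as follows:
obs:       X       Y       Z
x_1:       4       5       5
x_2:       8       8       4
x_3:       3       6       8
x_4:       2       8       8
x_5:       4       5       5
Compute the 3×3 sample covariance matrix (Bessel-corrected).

Step 1 — column means:
  mean(X) = (4 + 8 + 3 + 2 + 4) / 5 = 21/5 = 4.2
  mean(Y) = (5 + 8 + 6 + 8 + 5) / 5 = 32/5 = 6.4
  mean(Z) = (5 + 4 + 8 + 8 + 5) / 5 = 30/5 = 6

Step 2 — sample covariance S[i,j] = (1/(n-1)) · Σ_k (x_{k,i} - mean_i) · (x_{k,j} - mean_j), with n-1 = 4.
  S[X,X] = ((-0.2)·(-0.2) + (3.8)·(3.8) + (-1.2)·(-1.2) + (-2.2)·(-2.2) + (-0.2)·(-0.2)) / 4 = 20.8/4 = 5.2
  S[X,Y] = ((-0.2)·(-1.4) + (3.8)·(1.6) + (-1.2)·(-0.4) + (-2.2)·(1.6) + (-0.2)·(-1.4)) / 4 = 3.6/4 = 0.9
  S[X,Z] = ((-0.2)·(-1) + (3.8)·(-2) + (-1.2)·(2) + (-2.2)·(2) + (-0.2)·(-1)) / 4 = -14/4 = -3.5
  S[Y,Y] = ((-1.4)·(-1.4) + (1.6)·(1.6) + (-0.4)·(-0.4) + (1.6)·(1.6) + (-1.4)·(-1.4)) / 4 = 9.2/4 = 2.3
  S[Y,Z] = ((-1.4)·(-1) + (1.6)·(-2) + (-0.4)·(2) + (1.6)·(2) + (-1.4)·(-1)) / 4 = 2/4 = 0.5
  S[Z,Z] = ((-1)·(-1) + (-2)·(-2) + (2)·(2) + (2)·(2) + (-1)·(-1)) / 4 = 14/4 = 3.5

S is symmetric (S[j,i] = S[i,j]). Assembling:

S = [[5.2, 0.9, -3.5],
 [0.9, 2.3, 0.5],
 [-3.5, 0.5, 3.5]]


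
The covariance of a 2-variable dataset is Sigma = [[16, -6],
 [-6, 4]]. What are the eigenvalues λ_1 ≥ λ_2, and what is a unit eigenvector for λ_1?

Step 1 — characteristic polynomial of 2×2 Sigma:
  det(Sigma - λI) = λ² - trace · λ + det = 0.
  trace = 16 + 4 = 20, det = 16·4 - (-6)² = 28.
Step 2 — discriminant:
  Δ = trace² - 4·det = 400 - 112 = 288.
Step 3 — eigenvalues:
  λ = (trace ± √Δ)/2 = (20 ± 16.9706)/2,
  λ_1 = 18.4853,  λ_2 = 1.5147.

Step 4 — unit eigenvector for λ_1: solve (Sigma - λ_1 I)v = 0. First row:
  (16 - 18.4853)·v_x + (-6)·v_y = 0, i.e. (-2.4853)·v_x + (-6)·v_y = 0,
  so v ∝ (b, λ_1 - a) = (-6, 2.4853); multiply by -1 so the first entry is positive: u = (6, -2.4853).
  ||u|| = √((6)² + (-2.4853)²) = √(42.1766) ≈ 6.4944,
  v_1 = u/||u|| ≈ (0.9239, -0.3827) (||v_1|| = 1).

λ_1 = 18.4853,  λ_2 = 1.5147;  v_1 ≈ (0.9239, -0.3827)


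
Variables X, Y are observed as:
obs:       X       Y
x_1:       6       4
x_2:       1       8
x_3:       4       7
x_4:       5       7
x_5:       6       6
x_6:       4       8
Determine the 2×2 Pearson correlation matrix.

Step 1 — column means:
  mean(X) = (6 + 1 + 4 + 5 + 6 + 4) / 6 = 26/6 = 4.3333
  mean(Y) = (4 + 8 + 7 + 7 + 6 + 8) / 6 = 40/6 = 6.6667

Step 2 — sample variances and covariances s[i,j] = (1/(n-1)) · Σ_k (x_{k,i} - mean_i) · (x_{k,j} - mean_j), with n-1 = 5:
  s[X,X] = ((1.6667)·(1.6667) + (-3.3333)·(-3.3333) + (-0.3333)·(-0.3333) + (0.6667)·(0.6667) + (1.6667)·(1.6667) + (-0.3333)·(-0.3333)) / 5 = 17.3333/5 = 3.4667
  s[X,Y] = ((1.6667)·(-2.6667) + (-3.3333)·(1.3333) + (-0.3333)·(0.3333) + (0.6667)·(0.3333) + (1.6667)·(-0.6667) + (-0.3333)·(1.3333)) / 5 = -10.3333/5 = -2.0667
  s[Y,Y] = ((-2.6667)·(-2.6667) + (1.3333)·(1.3333) + (0.3333)·(0.3333) + (0.3333)·(0.3333) + (-0.6667)·(-0.6667) + (1.3333)·(1.3333)) / 5 = 11.3333/5 = 2.2667
  Sample standard deviations s_i = √(s[i,i]):
  s(X) = √(3.4667) = 1.8619
  s(Y) = √(2.2667) = 1.5055

Step 3 — r_{ij} = s_{ij} / (s_i · s_j):
  r[X,X] = 1 (diagonal).
  r[X,Y] = -2.0667 / (1.8619 · 1.5055) = -2.0667 / 2.8032 = -0.7373
  r[Y,Y] = 1 (diagonal).

R is symmetric with unit diagonal. Assembling:

R = [[1, -0.7373],
 [-0.7373, 1]]


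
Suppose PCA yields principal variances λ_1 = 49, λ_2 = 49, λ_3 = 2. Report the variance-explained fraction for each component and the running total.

Step 1 — total variance = trace(Sigma) = Σ λ_i = 49 + 49 + 2 = 100.

Step 2 — fraction explained by component i = λ_i / Σ λ:
  PC1: 49/100 = 0.49
  PC2: 49/100 = 0.49
  PC3: 2/100 = 0.02

Step 3 — cumulative fraction after k components = (λ_1 + ... + λ_k) / Σ λ:
  k = 1: 49/100 = 0.49
  k = 2: (49 + 49)/100 = 98/100 = 0.98
  k = 3: (49 + 49 + 2)/100 = 100/100 = 1

Summary (fraction, with percent):

explained: PC1 0.49 (49%), PC2 0.49 (49%), PC3 0.02 (2%);  cumulative: 0.49, 0.98, 1


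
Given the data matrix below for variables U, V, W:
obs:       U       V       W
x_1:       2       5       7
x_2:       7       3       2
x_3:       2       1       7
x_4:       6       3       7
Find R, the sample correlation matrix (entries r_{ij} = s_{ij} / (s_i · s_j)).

Step 1 — column means:
  mean(U) = (2 + 7 + 2 + 6) / 4 = 17/4 = 4.25
  mean(V) = (5 + 3 + 1 + 3) / 4 = 12/4 = 3
  mean(W) = (7 + 2 + 7 + 7) / 4 = 23/4 = 5.75

Step 2 — sample variances and covariances s[i,j] = (1/(n-1)) · Σ_k (x_{k,i} - mean_i) · (x_{k,j} - mean_j), with n-1 = 3:
  s[U,U] = ((-2.25)·(-2.25) + (2.75)·(2.75) + (-2.25)·(-2.25) + (1.75)·(1.75)) / 3 = 20.75/3 = 6.9167
  s[U,V] = ((-2.25)·(2) + (2.75)·(0) + (-2.25)·(-2) + (1.75)·(0)) / 3 = 0/3 = 0
  s[U,W] = ((-2.25)·(1.25) + (2.75)·(-3.75) + (-2.25)·(1.25) + (1.75)·(1.25)) / 3 = -13.75/3 = -4.5833
  s[V,V] = ((2)·(2) + (0)·(0) + (-2)·(-2) + (0)·(0)) / 3 = 8/3 = 2.6667
  s[V,W] = ((2)·(1.25) + (0)·(-3.75) + (-2)·(1.25) + (0)·(1.25)) / 3 = 0/3 = 0
  s[W,W] = ((1.25)·(1.25) + (-3.75)·(-3.75) + (1.25)·(1.25) + (1.25)·(1.25)) / 3 = 18.75/3 = 6.25
  Sample standard deviations s_i = √(s[i,i]):
  s(U) = √(6.9167) = 2.63
  s(V) = √(2.6667) = 1.633
  s(W) = √(6.25) = 2.5

Step 3 — r_{ij} = s_{ij} / (s_i · s_j):
  r[U,U] = 1 (diagonal).
  r[U,V] = 0 / (2.63 · 1.633) = 0 / 4.2947 = 0
  r[U,W] = -4.5833 / (2.63 · 2.5) = -4.5833 / 6.5749 = -0.6971
  r[V,V] = 1 (diagonal).
  r[V,W] = 0 / (1.633 · 2.5) = 0 / 4.0825 = 0
  r[W,W] = 1 (diagonal).

R is symmetric with unit diagonal. Assembling:

R = [[1, 0, -0.6971],
 [0, 1, 0],
 [-0.6971, 0, 1]]


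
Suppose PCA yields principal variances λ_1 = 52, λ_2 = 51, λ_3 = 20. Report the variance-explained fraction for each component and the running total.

Step 1 — total variance = trace(Sigma) = Σ λ_i = 52 + 51 + 20 = 123.

Step 2 — fraction explained by component i = λ_i / Σ λ:
  PC1: 52/123 = 0.4228
  PC2: 51/123 = 0.4146
  PC3: 20/123 = 0.1626

Step 3 — cumulative fraction after k components = (λ_1 + ... + λ_k) / Σ λ:
  k = 1: 52/123 = 0.4228
  k = 2: (52 + 51)/123 = 103/123 = 0.8374
  k = 3: (52 + 51 + 20)/123 = 123/123 = 1

Summary (fraction, with percent):

explained: PC1 0.4228 (42.28%), PC2 0.4146 (41.46%), PC3 0.1626 (16.26%);  cumulative: 0.4228, 0.8374, 1


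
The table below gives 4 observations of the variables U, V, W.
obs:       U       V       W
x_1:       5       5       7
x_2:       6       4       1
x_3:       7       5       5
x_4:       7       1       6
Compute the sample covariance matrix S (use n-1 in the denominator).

Step 1 — column means:
  mean(U) = (5 + 6 + 7 + 7) / 4 = 25/4 = 6.25
  mean(V) = (5 + 4 + 5 + 1) / 4 = 15/4 = 3.75
  mean(W) = (7 + 1 + 5 + 6) / 4 = 19/4 = 4.75

Step 2 — sample covariance S[i,j] = (1/(n-1)) · Σ_k (x_{k,i} - mean_i) · (x_{k,j} - mean_j), with n-1 = 3.
  S[U,U] = ((-1.25)·(-1.25) + (-0.25)·(-0.25) + (0.75)·(0.75) + (0.75)·(0.75)) / 3 = 2.75/3 = 0.9167
  S[U,V] = ((-1.25)·(1.25) + (-0.25)·(0.25) + (0.75)·(1.25) + (0.75)·(-2.75)) / 3 = -2.75/3 = -0.9167
  S[U,W] = ((-1.25)·(2.25) + (-0.25)·(-3.75) + (0.75)·(0.25) + (0.75)·(1.25)) / 3 = -0.75/3 = -0.25
  S[V,V] = ((1.25)·(1.25) + (0.25)·(0.25) + (1.25)·(1.25) + (-2.75)·(-2.75)) / 3 = 10.75/3 = 3.5833
  S[V,W] = ((1.25)·(2.25) + (0.25)·(-3.75) + (1.25)·(0.25) + (-2.75)·(1.25)) / 3 = -1.25/3 = -0.4167
  S[W,W] = ((2.25)·(2.25) + (-3.75)·(-3.75) + (0.25)·(0.25) + (1.25)·(1.25)) / 3 = 20.75/3 = 6.9167

S is symmetric (S[j,i] = S[i,j]). Assembling:

S = [[0.9167, -0.9167, -0.25],
 [-0.9167, 3.5833, -0.4167],
 [-0.25, -0.4167, 6.9167]]


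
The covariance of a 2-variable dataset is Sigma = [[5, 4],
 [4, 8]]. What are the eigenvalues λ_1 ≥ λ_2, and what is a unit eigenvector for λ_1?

Step 1 — characteristic polynomial of 2×2 Sigma:
  det(Sigma - λI) = λ² - trace · λ + det = 0.
  trace = 5 + 8 = 13, det = 5·8 - (4)² = 24.
Step 2 — discriminant:
  Δ = trace² - 4·det = 169 - 96 = 73.
Step 3 — eigenvalues:
  λ = (trace ± √Δ)/2 = (13 ± 8.544)/2,
  λ_1 = 10.772,  λ_2 = 2.228.

Step 4 — unit eigenvector for λ_1: solve (Sigma - λ_1 I)v = 0. First row:
  (5 - 10.772)·v_x + (4)·v_y = 0, i.e. (-5.772)·v_x + (4)·v_y = 0,
  so v ∝ (b, λ_1 - a) = (4, 5.772) = u.
  ||u|| = √((4)² + (5.772)²) = √(49.316) ≈ 7.0225,
  v_1 = u/||u|| ≈ (0.5696, 0.8219) (||v_1|| = 1).

λ_1 = 10.772,  λ_2 = 2.228;  v_1 ≈ (0.5696, 0.8219)


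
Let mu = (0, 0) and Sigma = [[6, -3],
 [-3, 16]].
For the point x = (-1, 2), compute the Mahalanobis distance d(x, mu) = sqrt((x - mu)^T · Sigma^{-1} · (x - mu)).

Step 1 — centre the observation: (x - mu) = (-1, 2).

Step 2 — invert Sigma. det(Sigma) = 6·16 - (-3)² = 87.
  Sigma^{-1} = (1/det) · [[d, -b], [-b, a]] = [[0.1839, 0.0345],
 [0.0345, 0.069]].

Step 3 — form the quadratic (x - mu)^T · Sigma^{-1} · (x - mu):
  Sigma^{-1} · (x - mu) = (-0.1149, 0.1034).
  (x - mu)^T · [Sigma^{-1} · (x - mu)] = (-1)·(-0.1149) + (2)·(0.1034) = 0.3218.

Step 4 — take square root: d = √(0.3218) ≈ 0.5673.

d(x, mu) = √(0.3218) ≈ 0.5673


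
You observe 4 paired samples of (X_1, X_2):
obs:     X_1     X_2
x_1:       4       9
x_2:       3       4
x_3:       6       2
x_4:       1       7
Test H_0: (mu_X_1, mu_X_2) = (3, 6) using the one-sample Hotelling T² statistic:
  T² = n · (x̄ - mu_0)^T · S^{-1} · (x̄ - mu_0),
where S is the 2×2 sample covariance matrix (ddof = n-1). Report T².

Step 1 — sample mean vector:
  mean(X_1) = (4 + 3 + 6 + 1) / 4 = 14/4 = 3.5
  mean(X_2) = (9 + 4 + 2 + 7) / 4 = 22/4 = 5.5
  x̄ = (3.5, 5.5),  deviation x̄ - mu_0 = (3.5, 5.5) - (3, 6) = (0.5, -0.5).

Step 2 — sample covariance matrix, S[i,j] = (1/(n-1)) · Σ_k (x_{k,i} - mean_i) · (x_{k,j} - mean_j), divisor n-1 = 3:
  S[X_1,X_1] = ((0.5)·(0.5) + (-0.5)·(-0.5) + (2.5)·(2.5) + (-2.5)·(-2.5)) / 3 = 13/3 = 4.3333
  S[X_1,X_2] = ((0.5)·(3.5) + (-0.5)·(-1.5) + (2.5)·(-3.5) + (-2.5)·(1.5)) / 3 = -10/3 = -3.3333
  S[X_2,X_2] = ((3.5)·(3.5) + (-1.5)·(-1.5) + (-3.5)·(-3.5) + (1.5)·(1.5)) / 3 = 29/3 = 9.6667
  S = [[4.3333, -3.3333],
 [-3.3333, 9.6667]].

Step 3 — invert S. det(S) = 4.3333·9.6667 - (-3.3333)² = 30.7778.
  S^{-1} = (1/det) · [[d, -b], [-b, a]] = [[0.3141, 0.1083],
 [0.1083, 0.1408]].

Step 4 — quadratic form (x̄ - mu_0)^T · S^{-1} · (x̄ - mu_0):
  S^{-1} · (x̄ - mu_0) = (0.1029, -0.0162),
  (x̄ - mu_0)^T · [...] = (0.5)·(0.1029) + (-0.5)·(-0.0162) = 0.0596.

Step 5 — scale by n: T² = 4 · 0.0596 = 0.2383.

T² ≈ 0.2383


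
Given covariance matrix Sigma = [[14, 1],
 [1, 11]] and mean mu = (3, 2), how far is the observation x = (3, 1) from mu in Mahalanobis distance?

Step 1 — centre the observation: (x - mu) = (0, -1).

Step 2 — invert Sigma. det(Sigma) = 14·11 - (1)² = 153.
  Sigma^{-1} = (1/det) · [[d, -b], [-b, a]] = [[0.0719, -0.0065],
 [-0.0065, 0.0915]].

Step 3 — form the quadratic (x - mu)^T · Sigma^{-1} · (x - mu):
  Sigma^{-1} · (x - mu) = (0.0065, -0.0915).
  (x - mu)^T · [Sigma^{-1} · (x - mu)] = (0)·(0.0065) + (-1)·(-0.0915) = 0.0915.

Step 4 — take square root: d = √(0.0915) ≈ 0.3025.

d(x, mu) = √(0.0915) ≈ 0.3025


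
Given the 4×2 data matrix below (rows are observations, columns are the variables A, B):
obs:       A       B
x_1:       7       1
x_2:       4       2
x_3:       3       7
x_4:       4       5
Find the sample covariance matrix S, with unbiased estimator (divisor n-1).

Step 1 — column means:
  mean(A) = (7 + 4 + 3 + 4) / 4 = 18/4 = 4.5
  mean(B) = (1 + 2 + 7 + 5) / 4 = 15/4 = 3.75

Step 2 — sample covariance S[i,j] = (1/(n-1)) · Σ_k (x_{k,i} - mean_i) · (x_{k,j} - mean_j), with n-1 = 3.
  S[A,A] = ((2.5)·(2.5) + (-0.5)·(-0.5) + (-1.5)·(-1.5) + (-0.5)·(-0.5)) / 3 = 9/3 = 3
  S[A,B] = ((2.5)·(-2.75) + (-0.5)·(-1.75) + (-1.5)·(3.25) + (-0.5)·(1.25)) / 3 = -11.5/3 = -3.8333
  S[B,B] = ((-2.75)·(-2.75) + (-1.75)·(-1.75) + (3.25)·(3.25) + (1.25)·(1.25)) / 3 = 22.75/3 = 7.5833

S is symmetric (S[j,i] = S[i,j]). Assembling:

S = [[3, -3.8333],
 [-3.8333, 7.5833]]


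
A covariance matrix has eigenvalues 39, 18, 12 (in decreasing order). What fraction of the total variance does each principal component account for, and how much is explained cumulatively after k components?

Step 1 — total variance = trace(Sigma) = Σ λ_i = 39 + 18 + 12 = 69.

Step 2 — fraction explained by component i = λ_i / Σ λ:
  PC1: 39/69 = 0.5652
  PC2: 18/69 = 0.2609
  PC3: 12/69 = 0.1739

Step 3 — cumulative fraction after k components = (λ_1 + ... + λ_k) / Σ λ:
  k = 1: 39/69 = 0.5652
  k = 2: (39 + 18)/69 = 57/69 = 0.8261
  k = 3: (39 + 18 + 12)/69 = 69/69 = 1

Summary (fraction, with percent):

explained: PC1 0.5652 (56.52%), PC2 0.2609 (26.09%), PC3 0.1739 (17.39%);  cumulative: 0.5652, 0.8261, 1


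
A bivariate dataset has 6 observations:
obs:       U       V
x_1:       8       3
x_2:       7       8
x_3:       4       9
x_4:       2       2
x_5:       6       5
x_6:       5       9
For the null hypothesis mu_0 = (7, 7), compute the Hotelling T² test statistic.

Step 1 — sample mean vector:
  mean(U) = (8 + 7 + 4 + 2 + 6 + 5) / 6 = 32/6 = 5.3333
  mean(V) = (3 + 8 + 9 + 2 + 5 + 9) / 6 = 36/6 = 6
  x̄ = (5.3333, 6),  deviation x̄ - mu_0 = (5.3333, 6) - (7, 7) = (-1.6667, -1).

Step 2 — sample covariance matrix, S[i,j] = (1/(n-1)) · Σ_k (x_{k,i} - mean_i) · (x_{k,j} - mean_j), divisor n-1 = 5:
  S[U,U] = ((2.6667)·(2.6667) + (1.6667)·(1.6667) + (-1.3333)·(-1.3333) + (-3.3333)·(-3.3333) + (0.6667)·(0.6667) + (-0.3333)·(-0.3333)) / 5 = 23.3333/5 = 4.6667
  S[U,V] = ((2.6667)·(-3) + (1.6667)·(2) + (-1.3333)·(3) + (-3.3333)·(-4) + (0.6667)·(-1) + (-0.3333)·(3)) / 5 = 3/5 = 0.6
  S[V,V] = ((-3)·(-3) + (2)·(2) + (3)·(3) + (-4)·(-4) + (-1)·(-1) + (3)·(3)) / 5 = 48/5 = 9.6
  S = [[4.6667, 0.6],
 [0.6, 9.6]].

Step 3 — invert S. det(S) = 4.6667·9.6 - (0.6)² = 44.44.
  S^{-1} = (1/det) · [[d, -b], [-b, a]] = [[0.216, -0.0135],
 [-0.0135, 0.105]].

Step 4 — quadratic form (x̄ - mu_0)^T · S^{-1} · (x̄ - mu_0):
  S^{-1} · (x̄ - mu_0) = (-0.3465, -0.0825),
  (x̄ - mu_0)^T · [...] = (-1.6667)·(-0.3465) + (-1)·(-0.0825) = 0.6601.

Step 5 — scale by n: T² = 6 · 0.6601 = 3.9604.

T² ≈ 3.9604


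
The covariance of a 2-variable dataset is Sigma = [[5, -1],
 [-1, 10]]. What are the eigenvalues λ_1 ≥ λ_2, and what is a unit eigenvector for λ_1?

Step 1 — characteristic polynomial of 2×2 Sigma:
  det(Sigma - λI) = λ² - trace · λ + det = 0.
  trace = 5 + 10 = 15, det = 5·10 - (-1)² = 49.
Step 2 — discriminant:
  Δ = trace² - 4·det = 225 - 196 = 29.
Step 3 — eigenvalues:
  λ = (trace ± √Δ)/2 = (15 ± 5.3852)/2,
  λ_1 = 10.1926,  λ_2 = 4.8074.

Step 4 — unit eigenvector for λ_1: solve (Sigma - λ_1 I)v = 0. First row:
  (5 - 10.1926)·v_x + (-1)·v_y = 0, i.e. (-5.1926)·v_x + (-1)·v_y = 0,
  so v ∝ (b, λ_1 - a) = (-1, 5.1926); multiply by -1 so the first entry is positive: u = (1, -5.1926).
  ||u|| = √((1)² + (-5.1926)²) = √(27.9629) ≈ 5.288,
  v_1 = u/||u|| ≈ (0.1891, -0.982) (||v_1|| = 1).

λ_1 = 10.1926,  λ_2 = 4.8074;  v_1 ≈ (0.1891, -0.982)


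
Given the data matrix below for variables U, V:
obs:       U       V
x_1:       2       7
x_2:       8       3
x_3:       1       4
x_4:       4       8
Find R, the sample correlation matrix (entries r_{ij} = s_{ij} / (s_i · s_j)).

Step 1 — column means:
  mean(U) = (2 + 8 + 1 + 4) / 4 = 15/4 = 3.75
  mean(V) = (7 + 3 + 4 + 8) / 4 = 22/4 = 5.5

Step 2 — sample variances and covariances s[i,j] = (1/(n-1)) · Σ_k (x_{k,i} - mean_i) · (x_{k,j} - mean_j), with n-1 = 3:
  s[U,U] = ((-1.75)·(-1.75) + (4.25)·(4.25) + (-2.75)·(-2.75) + (0.25)·(0.25)) / 3 = 28.75/3 = 9.5833
  s[U,V] = ((-1.75)·(1.5) + (4.25)·(-2.5) + (-2.75)·(-1.5) + (0.25)·(2.5)) / 3 = -8.5/3 = -2.8333
  s[V,V] = ((1.5)·(1.5) + (-2.5)·(-2.5) + (-1.5)·(-1.5) + (2.5)·(2.5)) / 3 = 17/3 = 5.6667
  Sample standard deviations s_i = √(s[i,i]):
  s(U) = √(9.5833) = 3.0957
  s(V) = √(5.6667) = 2.3805

Step 3 — r_{ij} = s_{ij} / (s_i · s_j):
  r[U,U] = 1 (diagonal).
  r[U,V] = -2.8333 / (3.0957 · 2.3805) = -2.8333 / 7.3692 = -0.3845
  r[V,V] = 1 (diagonal).

R is symmetric with unit diagonal. Assembling:

R = [[1, -0.3845],
 [-0.3845, 1]]


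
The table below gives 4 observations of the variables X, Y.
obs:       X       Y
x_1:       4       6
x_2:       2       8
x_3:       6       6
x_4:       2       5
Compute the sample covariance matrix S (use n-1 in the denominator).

Step 1 — column means:
  mean(X) = (4 + 2 + 6 + 2) / 4 = 14/4 = 3.5
  mean(Y) = (6 + 8 + 6 + 5) / 4 = 25/4 = 6.25

Step 2 — sample covariance S[i,j] = (1/(n-1)) · Σ_k (x_{k,i} - mean_i) · (x_{k,j} - mean_j), with n-1 = 3.
  S[X,X] = ((0.5)·(0.5) + (-1.5)·(-1.5) + (2.5)·(2.5) + (-1.5)·(-1.5)) / 3 = 11/3 = 3.6667
  S[X,Y] = ((0.5)·(-0.25) + (-1.5)·(1.75) + (2.5)·(-0.25) + (-1.5)·(-1.25)) / 3 = -1.5/3 = -0.5
  S[Y,Y] = ((-0.25)·(-0.25) + (1.75)·(1.75) + (-0.25)·(-0.25) + (-1.25)·(-1.25)) / 3 = 4.75/3 = 1.5833

S is symmetric (S[j,i] = S[i,j]). Assembling:

S = [[3.6667, -0.5],
 [-0.5, 1.5833]]
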